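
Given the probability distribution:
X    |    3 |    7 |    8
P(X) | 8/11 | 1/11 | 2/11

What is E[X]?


E[X] = Σ x·P(X=x)
= (3)×(8/11) + (7)×(1/11) + (8)×(2/11)
= 47/11

E[X] = 47/11


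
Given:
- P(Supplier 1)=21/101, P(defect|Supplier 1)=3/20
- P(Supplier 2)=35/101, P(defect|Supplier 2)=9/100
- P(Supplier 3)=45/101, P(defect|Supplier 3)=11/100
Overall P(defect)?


P(B) = Σ P(B|Aᵢ)×P(Aᵢ)
  3/20×21/101 = 63/2020
  9/100×35/101 = 63/2020
  11/100×45/101 = 99/2020
Sum = 45/404

P(defect) = 45/404 ≈ 11.14%


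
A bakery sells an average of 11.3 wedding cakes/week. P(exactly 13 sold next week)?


Poisson(λ=11.3): P(X=13) = e^(-λ)×λ^k/k!
= e^(-11.3) × 11.3^13 / 13!
≈ 1.237292426e-05 × 4.89801110322e+13 / 6227020800 ≈ 0.097322

P(X=13) ≈ 0.097322 ≈ 9.73%


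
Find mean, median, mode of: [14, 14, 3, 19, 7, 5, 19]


Sorted: [3, 5, 7, 14, 14, 19, 19]
Mean = 81/7
Median = 14
Freq: {14: 2, 3: 1, 19: 2, 7: 1, 5: 1}
Mode: [14, 19]

Mean=81/7, Median=14, Mode=[14, 19]


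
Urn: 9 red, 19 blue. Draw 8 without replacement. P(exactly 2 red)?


Hypergeometric: C(9,2)×C(19,6)/C(28,8)
= 36×27132/3108105 = 5168/16445

P(X=2) = 5168/16445 ≈ 31.43%


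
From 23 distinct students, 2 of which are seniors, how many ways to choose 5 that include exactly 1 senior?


Choose 1 of the 2 seniors and 4 of the other 21 students:
C(2,1)×C(21,4) = 2×5985 = 11970

11970


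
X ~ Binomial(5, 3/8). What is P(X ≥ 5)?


P(X ≥ 5) = Σ P(X=i) for i=5..5
P(X=5) = 243/32768
Sum = 243/32768

P(X ≥ 5) = 243/32768 ≈ 0.74%


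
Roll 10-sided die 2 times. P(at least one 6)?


P(no 6)^2 = (9/10)^2 = 81/100
P(≥1) = 1 - 81/100 = 19/100

P = 19/100 ≈ 19.00%


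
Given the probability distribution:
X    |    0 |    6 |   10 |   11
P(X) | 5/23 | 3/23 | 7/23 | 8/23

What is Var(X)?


E[X] = 176/23
E[X²] = 1776/23
Var(X) = E[X²] - (E[X])² = 1776/23 - 30976/529 = 9872/529

Var(X) = 9872/529 ≈ 18.6616


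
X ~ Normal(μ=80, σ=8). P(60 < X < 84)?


z₁=(60-80)/8=-2.5, z₂=(84-80)/8=0.5
P = Φ(0.5) - Φ(-2.5) = 0.691462 - 0.006210 = 0.685252 ≈ 0.6853

P(60 < X < 84) ≈ 0.6853


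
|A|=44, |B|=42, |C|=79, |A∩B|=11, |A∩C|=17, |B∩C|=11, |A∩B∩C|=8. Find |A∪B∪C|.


|A∪B∪C| = 44+42+79-11-17-11+8 = 134

|A∪B∪C| = 134


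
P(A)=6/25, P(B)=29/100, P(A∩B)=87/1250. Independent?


P(A)×P(B) = 87/1250
P(A∩B) = 87/1250
Equal ✓ → Independent

Yes, independent


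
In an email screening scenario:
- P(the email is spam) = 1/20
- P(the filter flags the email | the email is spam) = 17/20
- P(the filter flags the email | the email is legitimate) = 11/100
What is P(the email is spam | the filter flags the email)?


Using Bayes' theorem:
P(A|B) = P(B|A)·P(A) / P(B)

P(the filter flags the email) = 17/20 × 1/20 + 11/100 × 19/20
= 17/400 + 209/2000 = 147/1000

P(the email is spam|the filter flags the email) = (17/400) / (147/1000) = 85/294

P(the email is spam|the filter flags the email) = 85/294 ≈ 28.91%


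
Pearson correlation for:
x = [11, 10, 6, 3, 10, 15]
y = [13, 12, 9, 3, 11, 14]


n=6, Σx=55, Σy=62, Σxy=646, Σx²=591, Σy²=720
r = (6×646 - 55×62)/√((6×591 - 55²)(6×720 - 62²))
= 466/√(521×476) = 466/√247996 ≈ 466/497.9920 ≈ 0.9358

r ≈ 0.9358


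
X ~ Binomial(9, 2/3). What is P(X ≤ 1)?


P(X ≤ 1) = Σ P(X=i) for i=0..1
P(X=0) = 1/19683
P(X=1) = 2/2187
Sum = 19/19683

P(X ≤ 1) = 19/19683 ≈ 0.10%


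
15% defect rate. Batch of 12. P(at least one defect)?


P(all good) = (17/20)^12 = 582622237229761/4096000000000000
P(≥1 defect) = 3513377762770239/4096000000000000

P = 3513377762770239/4096000000000000 ≈ 85.78%


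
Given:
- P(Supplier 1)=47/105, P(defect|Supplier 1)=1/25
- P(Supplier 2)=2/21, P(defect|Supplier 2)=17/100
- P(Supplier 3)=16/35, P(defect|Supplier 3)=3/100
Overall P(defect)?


P(B) = Σ P(B|Aᵢ)×P(Aᵢ)
  1/25×47/105 = 47/2625
  17/100×2/21 = 17/1050
  3/100×16/35 = 12/875
Sum = 251/5250

P(defect) = 251/5250 ≈ 4.78%


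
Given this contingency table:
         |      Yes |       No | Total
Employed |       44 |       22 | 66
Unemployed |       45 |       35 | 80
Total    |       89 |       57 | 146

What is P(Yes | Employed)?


P(Yes | Employed) = 44/(44+22) = 44/66 = 2/3

P(Yes|Employed) = 2/3 ≈ 66.67%


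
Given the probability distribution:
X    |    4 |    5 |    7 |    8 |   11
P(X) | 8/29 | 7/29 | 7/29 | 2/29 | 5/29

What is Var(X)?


E[X] = 187/29
E[X²] = 1379/29
Var(X) = E[X²] - (E[X])² = 1379/29 - 34969/841 = 5022/841

Var(X) = 5022/841 ≈ 5.9715


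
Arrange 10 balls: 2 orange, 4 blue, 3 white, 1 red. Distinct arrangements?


10!/(2!×4!×3!×1!) = 12600

12600


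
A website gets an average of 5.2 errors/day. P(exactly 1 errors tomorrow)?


Poisson(λ=5.2): P(X=1) = e^(-λ)×λ^k/k!
= e^(-5.2) × 5.2^1 / 1!
≈ 0.005516564421 × 5.2 / 1 ≈ 0.028686

P(X=1) ≈ 0.028686 ≈ 2.87%


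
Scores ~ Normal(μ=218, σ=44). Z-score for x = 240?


z = (x - μ)/σ = (240 - 218)/44 = 0.5

z = 0.5


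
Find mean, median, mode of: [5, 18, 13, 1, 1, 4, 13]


Sorted: [1, 1, 4, 5, 13, 13, 18]
Mean = 55/7
Median = 5
Freq: {5: 1, 18: 1, 13: 2, 1: 2, 4: 1}
Mode: [1, 13]

Mean=55/7, Median=5, Mode=[1, 13]


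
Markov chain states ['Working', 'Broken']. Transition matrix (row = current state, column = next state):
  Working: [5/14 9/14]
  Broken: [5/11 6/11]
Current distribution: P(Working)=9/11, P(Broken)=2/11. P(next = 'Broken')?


P(next=Broken) = Σᵢ P(now=i)×P(i→Broken)
= 9/11×9/14 + 2/11×6/11
= 81/154 + 12/121 = 1059/1694

P = 1059/1694 ≈ 0.6251


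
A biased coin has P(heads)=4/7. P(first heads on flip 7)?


Geometric: P(X=7) = (1-p)^(k-1)×p = (3/7)^6×4/7 = 2916/823543

P(X=7) = 2916/823543 ≈ 0.35%


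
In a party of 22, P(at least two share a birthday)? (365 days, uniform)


P(all different) = Π(365-i)/365 for i=0..21
= 0.524305
P(match) = 1 - 0.524305 = 0.475695

P ≈ 0.4757 ≈ 47.57%


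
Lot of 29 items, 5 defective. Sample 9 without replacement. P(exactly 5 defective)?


Hypergeometric: C(5,5)×C(24,4)/C(29,9)
= 1×10626/10015005 = 2/1885

P(X=5) = 2/1885 ≈ 0.11%


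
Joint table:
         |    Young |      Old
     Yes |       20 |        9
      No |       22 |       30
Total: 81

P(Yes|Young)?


P(Yes|Young) = 20/(20+22) = 20/42 = 10/21

P = 10/21 ≈ 47.62%


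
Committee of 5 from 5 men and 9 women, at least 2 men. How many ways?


Count by #men:
  2M,3W: C(5,2)×C(9,3)=840
  3M,2W: C(5,3)×C(9,2)=360
  4M,1W: C(5,4)×C(9,1)=45
  5M,0W: C(5,5)×C(9,0)=1
Total = 1246

1246


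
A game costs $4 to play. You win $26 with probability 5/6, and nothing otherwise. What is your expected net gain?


E[gain] = (26-4)×5/6 + (-4)×1/6
= 55/3 - 2/3 = 53/3

Expected net gain = $53/3 ≈ $17.67


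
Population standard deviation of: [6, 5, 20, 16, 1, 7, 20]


Mean = 75/7
  (6-75/7)²=1089/49
  (5-75/7)²=1600/49
  (20-75/7)²=4225/49
  (16-75/7)²=1369/49
  (1-75/7)²=4624/49
  (7-75/7)²=676/49
  (20-75/7)²=4225/49
Σ(x-μ)² = 2544/7
σ² = (2544/7)/7 = 2544/49

σ = √(2544/49) ≈ 7.2054


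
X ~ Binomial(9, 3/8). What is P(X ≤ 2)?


P(X ≤ 2) = Σ P(X=i) for i=0..2
P(X=0) = 1953125/134217728
P(X=1) = 10546875/134217728
P(X=2) = 6328125/33554432
Sum = 9453125/33554432

P(X ≤ 2) = 9453125/33554432 ≈ 28.17%


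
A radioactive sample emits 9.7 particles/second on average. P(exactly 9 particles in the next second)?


Poisson(λ=9.7): P(X=9) = e^(-λ)×λ^k/k!
= e^(-9.7) × 9.7^9 / 9!
≈ 6.128349505e-05 × 760231058.655 / 362880 ≈ 0.128388

P(X=9) ≈ 0.128388 ≈ 12.84%


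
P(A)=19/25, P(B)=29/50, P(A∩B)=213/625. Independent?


P(A)×P(B) = 551/1250
P(A∩B) = 213/625
Not equal → NOT independent

No, not independent


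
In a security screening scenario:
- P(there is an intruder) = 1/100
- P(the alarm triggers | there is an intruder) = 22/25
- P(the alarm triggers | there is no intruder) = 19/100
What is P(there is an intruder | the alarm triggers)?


Using Bayes' theorem:
P(A|B) = P(B|A)·P(A) / P(B)

P(the alarm triggers) = 22/25 × 1/100 + 19/100 × 99/100
= 11/1250 + 1881/10000 = 1969/10000

P(there is an intruder|the alarm triggers) = (11/1250) / (1969/10000) = 8/179

P(there is an intruder|the alarm triggers) = 8/179 ≈ 4.47%


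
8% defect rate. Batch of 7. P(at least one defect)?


P(all good) = (23/25)^7 = 3404825447/6103515625
P(≥1 defect) = 2698690178/6103515625

P = 2698690178/6103515625 ≈ 44.22%


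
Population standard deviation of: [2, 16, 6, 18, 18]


Mean = 60/5 = 12
  (2-12)²=100
  (16-12)²=16
  (6-12)²=36
  (18-12)²=36
  (18-12)²=36
Σ(x-μ)² = 224
σ² = 224/5

σ = √(224/5) ≈ 6.6933


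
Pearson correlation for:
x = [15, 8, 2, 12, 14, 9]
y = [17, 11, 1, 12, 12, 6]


n=6, Σx=60, Σy=59, Σxy=711, Σx²=714, Σy²=735
r = (6×711 - 60×59)/√((6×714 - 60²)(6×735 - 59²))
= 726/√(684×929) = 726/√635436 ≈ 726/797.1424 ≈ 0.9108

r ≈ 0.9108


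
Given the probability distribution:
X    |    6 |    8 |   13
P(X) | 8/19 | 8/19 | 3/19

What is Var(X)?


E[X] = 151/19
E[X²] = 1307/19
Var(X) = E[X²] - (E[X])² = 1307/19 - 22801/361 = 2032/361

Var(X) = 2032/361 ≈ 5.6288


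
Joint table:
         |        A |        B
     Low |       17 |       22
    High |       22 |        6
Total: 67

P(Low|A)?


P(Low|A) = 17/(17+22) = 17/39

P = 17/39 ≈ 43.59%


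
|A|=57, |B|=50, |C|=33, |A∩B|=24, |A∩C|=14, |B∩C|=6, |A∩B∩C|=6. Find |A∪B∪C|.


|A∪B∪C| = 57+50+33-24-14-6+6 = 102

|A∪B∪C| = 102


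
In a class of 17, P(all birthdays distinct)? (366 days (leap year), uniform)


P(all different) = Π(366-i)/366 for i=0..16
= (366/366)×(365/366)×...×(350/366)
= 0.685712

P ≈ 0.6857 ≈ 68.57%


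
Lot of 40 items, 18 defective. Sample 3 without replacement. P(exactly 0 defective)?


Hypergeometric: C(18,0)×C(22,3)/C(40,3)
= 1×1540/9880 = 77/494

P(X=0) = 77/494 ≈ 15.59%


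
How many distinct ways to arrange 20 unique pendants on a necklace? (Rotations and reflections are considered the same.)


Free circular arrangements: rotations and reflections both identified.
(n-1)!/2 = 19!/2 = 121645100408832000/2 = 60822550204416000

60822550204416000


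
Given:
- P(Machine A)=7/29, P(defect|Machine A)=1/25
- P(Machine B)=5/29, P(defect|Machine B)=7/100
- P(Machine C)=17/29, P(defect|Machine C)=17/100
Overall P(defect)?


P(B) = Σ P(B|Aᵢ)×P(Aᵢ)
  1/25×7/29 = 7/725
  7/100×5/29 = 7/580
  17/100×17/29 = 289/2900
Sum = 88/725

P(defect) = 88/725 ≈ 12.14%


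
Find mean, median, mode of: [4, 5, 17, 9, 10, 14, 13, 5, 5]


Sorted: [4, 5, 5, 5, 9, 10, 13, 14, 17]
Mean = 82/9
Median = 9
Freq: {4: 1, 5: 3, 17: 1, 9: 1, 10: 1, 14: 1, 13: 1}
Mode: [5]

Mean=82/9, Median=9, Mode=5


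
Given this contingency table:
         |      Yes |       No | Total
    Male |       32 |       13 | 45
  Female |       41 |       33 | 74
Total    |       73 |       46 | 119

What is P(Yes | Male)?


P(Yes | Male) = 32/(32+13) = 32/45

P(Yes|Male) = 32/45 ≈ 71.11%


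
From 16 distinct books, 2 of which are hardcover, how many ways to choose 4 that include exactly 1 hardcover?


Choose 1 of the 2 hardcovers and 3 of the other 14 books:
C(2,1)×C(14,3) = 2×364 = 728

728


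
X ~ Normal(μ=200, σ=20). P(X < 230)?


z = (230-200)/20 = 1.5
P(Z < 1.5) = 0.9332

P(X < 230) ≈ 0.9332


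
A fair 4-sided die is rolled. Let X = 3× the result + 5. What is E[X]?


E[die] = (1+4)/2 = 5/2
E[X] = 3×5/2 + 5 = 25/2

E[X] = 25/2


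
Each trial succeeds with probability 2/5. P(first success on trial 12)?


Geometric: P(X=12) = (1-p)^(k-1)×p = (3/5)^11×2/5 = 354294/244140625

P(X=12) = 354294/244140625 ≈ 0.15%


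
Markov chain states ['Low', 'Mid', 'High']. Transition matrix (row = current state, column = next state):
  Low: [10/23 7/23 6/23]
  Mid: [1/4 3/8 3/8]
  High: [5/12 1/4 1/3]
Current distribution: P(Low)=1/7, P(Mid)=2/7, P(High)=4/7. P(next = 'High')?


P(next=High) = Σᵢ P(now=i)×P(i→High)
= 1/7×6/23 + 2/7×3/8 + 4/7×1/3
= 6/161 + 3/28 + 4/21 = 647/1932

P = 647/1932 ≈ 0.3349


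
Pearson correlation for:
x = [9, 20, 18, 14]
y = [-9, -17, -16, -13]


n=4, Σx=61, Σy=-55, Σxy=-891, Σx²=1001, Σy²=795
r = (4×(-891) - 61×(-55))/√((4×1001 - 61²)(4×795 - (-55)²))
= -209/√(283×155) = -209/√43865 ≈ -209/209.4397 ≈ -0.9979

r ≈ -0.9979


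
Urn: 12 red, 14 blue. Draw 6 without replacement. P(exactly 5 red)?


Hypergeometric: C(12,5)×C(14,1)/C(26,6)
= 792×14/230230 = 72/1495

P(X=5) = 72/1495 ≈ 4.82%


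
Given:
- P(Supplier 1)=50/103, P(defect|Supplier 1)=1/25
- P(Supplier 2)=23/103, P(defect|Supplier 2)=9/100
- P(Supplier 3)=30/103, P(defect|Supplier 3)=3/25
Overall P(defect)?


P(B) = Σ P(B|Aᵢ)×P(Aᵢ)
  1/25×50/103 = 2/103
  9/100×23/103 = 207/10300
  3/25×30/103 = 18/515
Sum = 767/10300

P(defect) = 767/10300 ≈ 7.45%


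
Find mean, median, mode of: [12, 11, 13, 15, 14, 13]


Sorted: [11, 12, 13, 13, 14, 15]
Mean = 78/6 = 13
Median = 13
Freq: {12: 1, 11: 1, 13: 2, 15: 1, 14: 1}
Mode: [13]

Mean=13, Median=13, Mode=13


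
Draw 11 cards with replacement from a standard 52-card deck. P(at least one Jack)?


P(not a Jack) = 48/52 = 12/13
P(none in 11 draws) = (12/13)^11 = 743008370688/1792160394037
P(≥1 Jack) = 1 - 743008370688/1792160394037 = 1049152023349/1792160394037

P = 1049152023349/1792160394037 ≈ 58.54%


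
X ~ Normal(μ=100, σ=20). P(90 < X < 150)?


z₁=(90-100)/20=-0.5, z₂=(150-100)/20=2.5
P = Φ(2.5) - Φ(-0.5) = 0.993790 - 0.308538 = 0.685252 ≈ 0.6853

P(90 < X < 150) ≈ 0.6853


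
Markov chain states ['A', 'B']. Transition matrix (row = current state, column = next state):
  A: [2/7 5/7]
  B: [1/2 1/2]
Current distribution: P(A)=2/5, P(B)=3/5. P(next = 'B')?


P(next=B) = Σᵢ P(now=i)×P(i→B)
= 2/5×5/7 + 3/5×1/2
= 2/7 + 3/10 = 41/70

P = 41/70 ≈ 0.5857


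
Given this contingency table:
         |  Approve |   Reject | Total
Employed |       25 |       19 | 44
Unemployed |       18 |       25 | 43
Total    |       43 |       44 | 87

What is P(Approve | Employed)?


P(Approve | Employed) = 25/(25+19) = 25/44

P(Approve|Employed) = 25/44 ≈ 56.82%


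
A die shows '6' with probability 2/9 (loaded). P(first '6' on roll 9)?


Geometric: P(X=9) = (1-p)^(k-1)×p = (7/9)^8×2/9 = 11529602/387420489

P(X=9) = 11529602/387420489 ≈ 2.98%


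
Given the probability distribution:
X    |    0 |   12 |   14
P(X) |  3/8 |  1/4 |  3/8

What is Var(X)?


E[X] = 33/4
E[X²] = 219/2
Var(X) = E[X²] - (E[X])² = 219/2 - 1089/16 = 663/16

Var(X) = 663/16 ≈ 41.4375


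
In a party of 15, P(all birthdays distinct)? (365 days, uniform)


P(all different) = Π(365-i)/365 for i=0..14
= (365/365)×(364/365)×...×(351/365)
= 0.747099

P ≈ 0.7471 ≈ 74.71%


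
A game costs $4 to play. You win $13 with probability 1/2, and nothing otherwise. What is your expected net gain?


E[gain] = (13-4)×1/2 + (-4)×1/2
= 9/2 - 2 = 5/2

Expected net gain = $5/2 ≈ $2.50


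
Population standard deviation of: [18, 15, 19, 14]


Mean = 66/4 = 33/2
  (18-33/2)²=9/4
  (15-33/2)²=9/4
  (19-33/2)²=25/4
  (14-33/2)²=25/4
Σ(x-μ)² = 17
σ² = 17/4

σ = √(17/4) ≈ 2.0616


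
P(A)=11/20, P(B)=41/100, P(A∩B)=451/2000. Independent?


P(A)×P(B) = 451/2000
P(A∩B) = 451/2000
Equal ✓ → Independent

Yes, independent


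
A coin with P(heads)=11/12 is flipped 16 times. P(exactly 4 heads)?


Binomial: P(X=4) = C(16,4)×p^4×(1-p)^12
= 1820 × 14641/20736 × 1/8916100448256 = 6661655/46221064723759104

P(X=4) = 6661655/46221064723759104 ≈ 0.00%


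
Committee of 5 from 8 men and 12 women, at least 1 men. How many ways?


Count by #men:
  1M,4W: C(8,1)×C(12,4)=3960
  2M,3W: C(8,2)×C(12,3)=6160
  3M,2W: C(8,3)×C(12,2)=3696
  4M,1W: C(8,4)×C(12,1)=840
  5M,0W: C(8,5)×C(12,0)=56
Total = 14712

14712


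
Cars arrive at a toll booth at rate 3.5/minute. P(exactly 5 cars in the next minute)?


Poisson(λ=3.5): P(X=5) = e^(-λ)×λ^k/k!
= e^(-3.5) × 3.5^5 / 5!
≈ 0.03019738342 × 525.21875 / 120 ≈ 0.132169

P(X=5) ≈ 0.132169 ≈ 13.22%


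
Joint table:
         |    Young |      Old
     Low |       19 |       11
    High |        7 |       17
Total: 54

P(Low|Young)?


P(Low|Young) = 19/(19+7) = 19/26

P = 19/26 ≈ 73.08%


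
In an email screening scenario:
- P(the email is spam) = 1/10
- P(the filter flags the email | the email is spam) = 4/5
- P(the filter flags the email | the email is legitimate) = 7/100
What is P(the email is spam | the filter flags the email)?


Using Bayes' theorem:
P(A|B) = P(B|A)·P(A) / P(B)

P(the filter flags the email) = 4/5 × 1/10 + 7/100 × 9/10
= 2/25 + 63/1000 = 143/1000

P(the email is spam|the filter flags the email) = (2/25) / (143/1000) = 80/143

P(the email is spam|the filter flags the email) = 80/143 ≈ 55.94%


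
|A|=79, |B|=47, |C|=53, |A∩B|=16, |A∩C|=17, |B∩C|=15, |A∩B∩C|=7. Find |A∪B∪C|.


|A∪B∪C| = 79+47+53-16-17-15+7 = 138

|A∪B∪C| = 138


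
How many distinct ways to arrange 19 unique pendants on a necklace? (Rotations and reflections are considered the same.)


Free circular arrangements: rotations and reflections both identified.
(n-1)!/2 = 18!/2 = 6402373705728000/2 = 3201186852864000

3201186852864000


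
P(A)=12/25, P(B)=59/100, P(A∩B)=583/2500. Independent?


P(A)×P(B) = 177/625
P(A∩B) = 583/2500
Not equal → NOT independent

No, not independent


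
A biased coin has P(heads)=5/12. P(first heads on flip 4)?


Geometric: P(X=4) = (1-p)^(k-1)×p = (7/12)^3×5/12 = 1715/20736

P(X=4) = 1715/20736 ≈ 8.27%


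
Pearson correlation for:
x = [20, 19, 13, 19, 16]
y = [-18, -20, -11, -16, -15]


n=5, Σx=87, Σy=-80, Σxy=-1427, Σx²=1547, Σy²=1326
r = (5×(-1427) - 87×(-80))/√((5×1547 - 87²)(5×1326 - (-80)²))
= -175/√(166×230) = -175/√38180 ≈ -175/195.3970 ≈ -0.8956

r ≈ -0.8956


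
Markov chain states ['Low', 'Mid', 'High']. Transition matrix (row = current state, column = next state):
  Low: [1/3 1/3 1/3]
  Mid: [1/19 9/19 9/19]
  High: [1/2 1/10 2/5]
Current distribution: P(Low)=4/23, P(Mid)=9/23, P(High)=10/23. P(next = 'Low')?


P(next=Low) = Σᵢ P(now=i)×P(i→Low)
= 4/23×1/3 + 9/23×1/19 + 10/23×1/2
= 4/69 + 9/437 + 5/23 = 388/1311

P = 388/1311 ≈ 0.2960


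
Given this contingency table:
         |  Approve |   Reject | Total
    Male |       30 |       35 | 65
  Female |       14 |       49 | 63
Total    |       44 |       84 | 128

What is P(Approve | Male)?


P(Approve | Male) = 30/(30+35) = 30/65 = 6/13

P(Approve|Male) = 6/13 ≈ 46.15%


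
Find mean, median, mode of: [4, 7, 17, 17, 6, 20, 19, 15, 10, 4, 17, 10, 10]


Sorted: [4, 4, 6, 7, 10, 10, 10, 15, 17, 17, 17, 19, 20]
Mean = 156/13 = 12
Median = 10
Freq: {4: 2, 7: 1, 17: 3, 6: 1, 20: 1, 19: 1, 15: 1, 10: 3}
Mode: [10, 17]

Mean=12, Median=10, Mode=[10, 17]


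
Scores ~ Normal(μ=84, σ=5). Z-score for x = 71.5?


z = (x - μ)/σ = (71.5 - 84)/5 = -2.5

z = -2.5


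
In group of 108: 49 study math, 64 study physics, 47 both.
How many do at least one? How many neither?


|A∪B| = 49+64-47 = 66
Neither = 108-66 = 42

At least one: 66; Neither: 42


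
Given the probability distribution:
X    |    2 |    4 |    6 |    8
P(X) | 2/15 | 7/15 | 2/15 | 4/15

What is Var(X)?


E[X] = 76/15
E[X²] = 448/15
Var(X) = E[X²] - (E[X])² = 448/15 - 5776/225 = 944/225

Var(X) = 944/225 ≈ 4.1956


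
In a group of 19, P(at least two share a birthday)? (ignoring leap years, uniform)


P(all different) = Π(365-i)/365 for i=0..18
= 0.620881
P(match) = 1 - 0.620881 = 0.379119

P ≈ 0.3791 ≈ 37.91%


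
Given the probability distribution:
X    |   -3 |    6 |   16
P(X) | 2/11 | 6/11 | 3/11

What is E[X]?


E[X] = Σ x·P(X=x)
= (-3)×(2/11) + (6)×(6/11) + (16)×(3/11)
= 78/11

E[X] = 78/11


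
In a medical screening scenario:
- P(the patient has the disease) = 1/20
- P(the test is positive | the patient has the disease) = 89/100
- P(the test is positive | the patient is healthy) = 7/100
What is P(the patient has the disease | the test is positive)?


Using Bayes' theorem:
P(A|B) = P(B|A)·P(A) / P(B)

P(the test is positive) = 89/100 × 1/20 + 7/100 × 19/20
= 89/2000 + 133/2000 = 111/1000

P(the patient has the disease|the test is positive) = (89/2000) / (111/1000) = 89/222

P(the patient has the disease|the test is positive) = 89/222 ≈ 40.09%


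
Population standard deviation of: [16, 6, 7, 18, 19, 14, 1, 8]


Mean = 89/8
  (16-89/8)²=1521/64
  (6-89/8)²=1681/64
  (7-89/8)²=1089/64
  (18-89/8)²=3025/64
  (19-89/8)²=3969/64
  (14-89/8)²=529/64
  (1-89/8)²=6561/64
  (8-89/8)²=625/64
Σ(x-μ)² = 2375/8
σ² = (2375/8)/8 = 2375/64

σ = √(2375/64) ≈ 6.0917


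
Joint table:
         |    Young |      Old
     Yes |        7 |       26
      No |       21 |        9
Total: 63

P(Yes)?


P(Yes) = (7+26)/63 = 33/63 = 11/21

P(Yes) = 11/21 ≈ 52.38%


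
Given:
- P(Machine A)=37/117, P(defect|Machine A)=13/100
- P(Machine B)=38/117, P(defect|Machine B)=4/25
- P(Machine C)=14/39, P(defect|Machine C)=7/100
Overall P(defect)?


P(B) = Σ P(B|Aᵢ)×P(Aᵢ)
  13/100×37/117 = 37/900
  4/25×38/117 = 152/2925
  7/100×14/39 = 49/1950
Sum = 461/3900

P(defect) = 461/3900 ≈ 11.82%


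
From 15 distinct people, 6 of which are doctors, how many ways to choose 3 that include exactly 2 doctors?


Choose 2 of the 6 doctors and 1 of the other 9 people:
C(6,2)×C(9,1) = 15×9 = 135

135


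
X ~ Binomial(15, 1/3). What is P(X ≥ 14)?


P(X ≥ 14) = Σ P(X=i) for i=14..15
P(X=14) = 10/4782969
P(X=15) = 1/14348907
Sum = 31/14348907

P(X ≥ 14) = 31/14348907 ≈ 0.00%


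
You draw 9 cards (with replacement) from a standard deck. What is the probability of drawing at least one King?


P(not a King) = 48/52 = 12/13
P(none in 9 draws) = (12/13)^9 = 5159780352/10604499373
P(≥1 King) = 1 - 5159780352/10604499373 = 5444719021/10604499373

P = 5444719021/10604499373 ≈ 51.34%


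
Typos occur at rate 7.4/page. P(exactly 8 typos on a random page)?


Poisson(λ=7.4): P(X=8) = e^(-λ)×λ^k/k!
= e^(-7.4) × 7.4^8 / 8!
≈ 0.0006112527611 × 8991947.40204 / 40320 ≈ 0.136318

P(X=8) ≈ 0.136318 ≈ 13.63%


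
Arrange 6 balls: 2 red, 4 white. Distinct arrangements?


6!/(2!×4!) = 15

15


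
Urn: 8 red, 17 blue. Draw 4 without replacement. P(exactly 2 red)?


Hypergeometric: C(8,2)×C(17,2)/C(25,4)
= 28×136/12650 = 1904/6325

P(X=2) = 1904/6325 ≈ 30.10%


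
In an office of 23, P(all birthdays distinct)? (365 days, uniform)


P(all different) = Π(365-i)/365 for i=0..22
= (365/365)×(364/365)×...×(343/365)
= 0.492703

P ≈ 0.4927 ≈ 49.27%


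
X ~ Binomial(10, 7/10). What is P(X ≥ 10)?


P(X ≥ 10) = Σ P(X=i) for i=10..10
P(X=10) = 282475249/10000000000
Sum = 282475249/10000000000

P(X ≥ 10) = 282475249/10000000000 ≈ 2.82%


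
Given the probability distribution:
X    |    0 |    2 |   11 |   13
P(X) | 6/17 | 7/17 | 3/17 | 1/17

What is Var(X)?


E[X] = 60/17
E[X²] = 560/17
Var(X) = E[X²] - (E[X])² = 560/17 - 3600/289 = 5920/289

Var(X) = 5920/289 ≈ 20.4844


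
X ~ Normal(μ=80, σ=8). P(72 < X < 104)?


z₁=(72-80)/8=-1.0, z₂=(104-80)/8=3.0
P = Φ(3.0) - Φ(-1.0) = 0.998650 - 0.158655 = 0.839995 ≈ 0.8400

P(72 < X < 104) ≈ 0.8400


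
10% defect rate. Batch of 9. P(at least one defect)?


P(all good) = (9/10)^9 = 387420489/1000000000
P(≥1 defect) = 612579511/1000000000

P = 612579511/1000000000 ≈ 61.26%


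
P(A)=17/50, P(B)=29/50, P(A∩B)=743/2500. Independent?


P(A)×P(B) = 493/2500
P(A∩B) = 743/2500
Not equal → NOT independent

No, not independent


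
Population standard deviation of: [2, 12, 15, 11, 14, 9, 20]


Mean = 83/7
  (2-83/7)²=4761/49
  (12-83/7)²=1/49
  (15-83/7)²=484/49
  (11-83/7)²=36/49
  (14-83/7)²=225/49
  (9-83/7)²=400/49
  (20-83/7)²=3249/49
Σ(x-μ)² = 1308/7
σ² = (1308/7)/7 = 1308/49

σ = √(1308/49) ≈ 5.1666


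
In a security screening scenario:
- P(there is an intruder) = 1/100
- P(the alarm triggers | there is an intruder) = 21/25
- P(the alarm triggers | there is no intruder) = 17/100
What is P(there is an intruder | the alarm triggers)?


Using Bayes' theorem:
P(A|B) = P(B|A)·P(A) / P(B)

P(the alarm triggers) = 21/25 × 1/100 + 17/100 × 99/100
= 21/2500 + 1683/10000 = 1767/10000

P(there is an intruder|the alarm triggers) = (21/2500) / (1767/10000) = 28/589

P(there is an intruder|the alarm triggers) = 28/589 ≈ 4.75%


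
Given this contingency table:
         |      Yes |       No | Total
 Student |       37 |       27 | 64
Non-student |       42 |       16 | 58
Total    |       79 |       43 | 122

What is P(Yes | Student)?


P(Yes | Student) = 37/(37+27) = 37/64

P(Yes|Student) = 37/64 ≈ 57.81%


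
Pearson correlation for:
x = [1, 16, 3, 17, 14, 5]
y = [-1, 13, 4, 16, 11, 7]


n=6, Σx=56, Σy=50, Σxy=680, Σx²=776, Σy²=612
r = (6×680 - 56×50)/√((6×776 - 56²)(6×612 - 50²))
= 1280/√(1520×1172) = 1280/√1781440 ≈ 1280/1334.7060 ≈ 0.9590

r ≈ 0.9590


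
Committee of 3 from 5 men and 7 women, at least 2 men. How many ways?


Count by #men:
  2M,1W: C(5,2)×C(7,1)=70
  3M,0W: C(5,3)×C(7,0)=10
Total = 80

80


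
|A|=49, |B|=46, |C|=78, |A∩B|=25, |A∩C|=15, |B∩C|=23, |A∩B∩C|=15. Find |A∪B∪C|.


|A∪B∪C| = 49+46+78-25-15-23+15 = 125

|A∪B∪C| = 125


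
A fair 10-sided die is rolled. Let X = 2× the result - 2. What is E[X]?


E[die] = (1+10)/2 = 11/2
E[X] = 2×11/2 - 2 = 9

E[X] = 9


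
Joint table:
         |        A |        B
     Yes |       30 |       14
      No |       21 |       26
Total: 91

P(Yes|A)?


P(Yes|A) = 30/(30+21) = 30/51 = 10/17

P = 10/17 ≈ 58.82%


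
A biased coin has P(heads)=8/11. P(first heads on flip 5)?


Geometric: P(X=5) = (1-p)^(k-1)×p = (3/11)^4×8/11 = 648/161051

P(X=5) = 648/161051 ≈ 0.40%


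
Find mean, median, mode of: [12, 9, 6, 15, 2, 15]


Sorted: [2, 6, 9, 12, 15, 15]
Mean = 59/6
Median = 21/2
Freq: {12: 1, 9: 1, 6: 1, 15: 2, 2: 1}
Mode: [15]

Mean=59/6, Median=21/2, Mode=15


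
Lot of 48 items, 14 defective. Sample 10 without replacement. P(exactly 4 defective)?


Hypergeometric: C(14,4)×C(34,6)/C(48,10)
= 1001×1344904/6540715896 = 1176791/5717409

P(X=4) = 1176791/5717409 ≈ 20.58%


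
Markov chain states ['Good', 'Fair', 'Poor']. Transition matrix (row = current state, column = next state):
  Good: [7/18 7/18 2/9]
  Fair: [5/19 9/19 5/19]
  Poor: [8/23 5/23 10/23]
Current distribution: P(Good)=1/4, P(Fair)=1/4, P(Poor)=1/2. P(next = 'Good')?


P(next=Good) = Σᵢ P(now=i)×P(i→Good)
= 1/4×7/18 + 1/4×5/19 + 1/2×8/23
= 7/72 + 5/76 + 4/23 = 10601/31464

P = 10601/31464 ≈ 0.3369


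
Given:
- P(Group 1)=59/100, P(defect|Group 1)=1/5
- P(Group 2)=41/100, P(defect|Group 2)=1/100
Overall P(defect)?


P(B) = Σ P(B|Aᵢ)×P(Aᵢ)
  1/5×59/100 = 59/500
  1/100×41/100 = 41/10000
Sum = 1221/10000

P(defect) = 1221/10000 ≈ 12.21%


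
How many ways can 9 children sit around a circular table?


Circular arrangements of 9 distinct objects: fix one position to break rotational symmetry.
(n-1)! = 8! = 40320

40320


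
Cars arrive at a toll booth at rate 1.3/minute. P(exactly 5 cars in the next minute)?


Poisson(λ=1.3): P(X=5) = e^(-λ)×λ^k/k!
= e^(-1.3) × 1.3^5 / 5!
≈ 0.272531793 × 3.71293 / 120 ≈ 0.008432

P(X=5) ≈ 0.008432 ≈ 0.84%


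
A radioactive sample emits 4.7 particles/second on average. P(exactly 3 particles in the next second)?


Poisson(λ=4.7): P(X=3) = e^(-λ)×λ^k/k!
= e^(-4.7) × 4.7^3 / 3!
≈ 0.009095277102 × 103.823 / 6 ≈ 0.157383

P(X=3) ≈ 0.157383 ≈ 15.74%


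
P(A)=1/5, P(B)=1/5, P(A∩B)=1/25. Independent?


P(A)×P(B) = 1/25
P(A∩B) = 1/25
Equal ✓ → Independent

Yes, independent


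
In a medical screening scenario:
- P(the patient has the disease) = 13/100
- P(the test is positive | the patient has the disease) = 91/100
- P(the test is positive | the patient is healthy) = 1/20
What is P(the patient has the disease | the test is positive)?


Using Bayes' theorem:
P(A|B) = P(B|A)·P(A) / P(B)

P(the test is positive) = 91/100 × 13/100 + 1/20 × 87/100
= 1183/10000 + 87/2000 = 809/5000

P(the patient has the disease|the test is positive) = (1183/10000) / (809/5000) = 1183/1618

P(the patient has the disease|the test is positive) = 1183/1618 ≈ 73.11%


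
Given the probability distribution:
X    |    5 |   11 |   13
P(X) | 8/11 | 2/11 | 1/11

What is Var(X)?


E[X] = 75/11
E[X²] = 611/11
Var(X) = E[X²] - (E[X])² = 611/11 - 5625/121 = 1096/121

Var(X) = 1096/121 ≈ 9.0579


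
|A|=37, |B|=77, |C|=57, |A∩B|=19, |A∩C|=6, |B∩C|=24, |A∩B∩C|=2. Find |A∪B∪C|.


|A∪B∪C| = 37+77+57-19-6-24+2 = 124

|A∪B∪C| = 124


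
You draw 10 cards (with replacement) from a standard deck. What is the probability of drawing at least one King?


P(not a King) = 48/52 = 12/13
P(none in 10 draws) = (12/13)^10 = 61917364224/137858491849
P(≥1 King) = 1 - 61917364224/137858491849 = 75941127625/137858491849

P = 75941127625/137858491849 ≈ 55.09%


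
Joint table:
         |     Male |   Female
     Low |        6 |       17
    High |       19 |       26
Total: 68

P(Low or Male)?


P(Low∨Male) = P(Low) + P(Male) - P(Low∧Male)
= (23 + 25 - 6)/68 = 42/68 = 21/34

P = 21/34 ≈ 61.76%


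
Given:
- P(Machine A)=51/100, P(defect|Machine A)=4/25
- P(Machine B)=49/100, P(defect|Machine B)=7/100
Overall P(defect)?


P(B) = Σ P(B|Aᵢ)×P(Aᵢ)
  4/25×51/100 = 51/625
  7/100×49/100 = 343/10000
Sum = 1159/10000

P(defect) = 1159/10000 ≈ 11.59%


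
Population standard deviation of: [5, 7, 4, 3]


Mean = 19/4
  (5-19/4)²=1/16
  (7-19/4)²=81/16
  (4-19/4)²=9/16
  (3-19/4)²=49/16
Σ(x-μ)² = 35/4
σ² = (35/4)/4 = 35/16

σ = √(35/16) ≈ 1.4790


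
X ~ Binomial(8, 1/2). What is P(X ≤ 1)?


P(X ≤ 1) = Σ P(X=i) for i=0..1
P(X=0) = 1/256
P(X=1) = 1/32
Sum = 9/256

P(X ≤ 1) = 9/256 ≈ 3.52%


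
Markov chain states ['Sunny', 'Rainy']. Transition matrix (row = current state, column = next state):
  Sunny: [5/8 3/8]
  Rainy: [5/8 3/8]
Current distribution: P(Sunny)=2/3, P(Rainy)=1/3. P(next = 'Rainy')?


P(next=Rainy) = Σᵢ P(now=i)×P(i→Rainy)
= 2/3×3/8 + 1/3×3/8
= 1/4 + 1/8 = 3/8

P = 3/8 ≈ 0.3750


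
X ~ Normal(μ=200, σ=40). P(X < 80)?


z = (80-200)/40 = -3.0
P(Z < -3.0) = 0.0013

P(X < 80) ≈ 0.0013


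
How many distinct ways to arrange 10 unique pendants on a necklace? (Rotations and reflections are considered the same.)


Free circular arrangements: rotations and reflections both identified.
(n-1)!/2 = 9!/2 = 362880/2 = 181440

181440


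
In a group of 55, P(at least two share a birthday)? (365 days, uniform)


P(all different) = Π(365-i)/365 for i=0..54
= 0.013738
P(match) = 1 - 0.013738 = 0.986262

P ≈ 0.9863 ≈ 98.63%


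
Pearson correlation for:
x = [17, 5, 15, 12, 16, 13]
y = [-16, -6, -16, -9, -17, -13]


n=6, Σx=78, Σy=-77, Σxy=-1091, Σx²=1108, Σy²=1087
r = (6×(-1091) - 78×(-77))/√((6×1108 - 78²)(6×1087 - (-77)²))
= -540/√(564×593) = -540/√334452 ≈ -540/578.3183 ≈ -0.9337

r ≈ -0.9337


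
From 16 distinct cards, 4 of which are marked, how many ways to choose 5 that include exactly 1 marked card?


Choose 1 of the 4 marked cards and 4 of the other 12 cards:
C(4,1)×C(12,4) = 4×495 = 1980

1980


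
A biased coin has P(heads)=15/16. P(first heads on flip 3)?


Geometric: P(X=3) = (1-p)^(k-1)×p = (1/16)^2×15/16 = 15/4096

P(X=3) = 15/4096 ≈ 0.37%


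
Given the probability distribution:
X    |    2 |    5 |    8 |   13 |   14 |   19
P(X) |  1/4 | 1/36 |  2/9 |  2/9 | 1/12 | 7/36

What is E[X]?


E[X] = Σ x·P(X=x)
= (2)×(1/4) + (5)×(1/36) + (8)×(2/9) + (13)×(2/9) + (14)×(1/12) + (19)×(7/36)
= 61/6

E[X] = 61/6


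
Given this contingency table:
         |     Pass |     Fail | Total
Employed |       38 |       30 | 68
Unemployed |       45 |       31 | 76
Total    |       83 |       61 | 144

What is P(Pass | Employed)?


P(Pass | Employed) = 38/(38+30) = 38/68 = 19/34

P(Pass|Employed) = 19/34 ≈ 55.88%


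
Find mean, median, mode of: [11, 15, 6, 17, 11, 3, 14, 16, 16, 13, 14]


Sorted: [3, 6, 11, 11, 13, 14, 14, 15, 16, 16, 17]
Mean = 136/11
Median = 14
Freq: {11: 2, 15: 1, 6: 1, 17: 1, 3: 1, 14: 2, 16: 2, 13: 1}
Mode: [11, 14, 16]

Mean=136/11, Median=14, Mode=[11, 14, 16]


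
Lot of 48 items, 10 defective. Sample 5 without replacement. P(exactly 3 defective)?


Hypergeometric: C(10,3)×C(38,2)/C(48,5)
= 120×703/1712304 = 3515/71346

P(X=3) = 3515/71346 ≈ 4.93%


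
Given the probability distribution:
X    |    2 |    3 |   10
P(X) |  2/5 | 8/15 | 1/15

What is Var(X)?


E[X] = 46/15
E[X²] = 196/15
Var(X) = E[X²] - (E[X])² = 196/15 - 2116/225 = 824/225

Var(X) = 824/225 ≈ 3.6622


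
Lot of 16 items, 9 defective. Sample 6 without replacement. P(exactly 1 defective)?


Hypergeometric: C(9,1)×C(7,5)/C(16,6)
= 9×21/8008 = 27/1144

P(X=1) = 27/1144 ≈ 2.36%


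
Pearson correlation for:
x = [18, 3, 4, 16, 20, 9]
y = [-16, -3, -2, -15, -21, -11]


n=6, Σx=70, Σy=-68, Σxy=-1064, Σx²=1086, Σy²=1056
r = (6×(-1064) - 70×(-68))/√((6×1086 - 70²)(6×1056 - (-68)²))
= -1624/√(1616×1712) = -1624/√2766592 ≈ -1624/1663.3075 ≈ -0.9764

r ≈ -0.9764


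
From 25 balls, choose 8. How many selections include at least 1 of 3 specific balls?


Complement: C(25,8) - C(22,8) = 1081575 - 319770 = 761805

761805


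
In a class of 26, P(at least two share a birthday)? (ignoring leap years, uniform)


P(all different) = Π(365-i)/365 for i=0..25
= 0.401759
P(match) = 1 - 0.401759 = 0.598241

P ≈ 0.5982 ≈ 59.82%


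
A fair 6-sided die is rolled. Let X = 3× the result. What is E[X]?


E[die] = (1+6)/2 = 7/2
E[X] = 3 × 7/2 = 21/2

E[X] = 21/2


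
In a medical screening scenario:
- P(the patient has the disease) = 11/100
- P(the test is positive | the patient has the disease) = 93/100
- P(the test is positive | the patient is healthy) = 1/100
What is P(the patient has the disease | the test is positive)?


Using Bayes' theorem:
P(A|B) = P(B|A)·P(A) / P(B)

P(the test is positive) = 93/100 × 11/100 + 1/100 × 89/100
= 1023/10000 + 89/10000 = 139/1250

P(the patient has the disease|the test is positive) = (1023/10000) / (139/1250) = 1023/1112

P(the patient has the disease|the test is positive) = 1023/1112 ≈ 92.00%


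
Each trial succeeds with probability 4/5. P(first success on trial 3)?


Geometric: P(X=3) = (1-p)^(k-1)×p = (1/5)^2×4/5 = 4/125

P(X=3) = 4/125 ≈ 3.20%


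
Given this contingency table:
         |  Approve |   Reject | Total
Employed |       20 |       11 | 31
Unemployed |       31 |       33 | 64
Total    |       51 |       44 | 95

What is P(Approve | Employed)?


P(Approve | Employed) = 20/(20+11) = 20/31

P(Approve|Employed) = 20/31 ≈ 64.52%


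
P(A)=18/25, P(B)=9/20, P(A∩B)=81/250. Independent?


P(A)×P(B) = 81/250
P(A∩B) = 81/250
Equal ✓ → Independent

Yes, independent


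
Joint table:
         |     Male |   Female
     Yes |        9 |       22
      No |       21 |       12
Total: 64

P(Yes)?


P(Yes) = (9+22)/64 = 31/64

P(Yes) = 31/64 ≈ 48.44%


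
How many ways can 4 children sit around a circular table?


Circular arrangements of 4 distinct objects: fix one position to break rotational symmetry.
(n-1)! = 3! = 6

6


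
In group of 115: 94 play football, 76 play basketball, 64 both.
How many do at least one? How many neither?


|A∪B| = 94+76-64 = 106
Neither = 115-106 = 9

At least one: 106; Neither: 9


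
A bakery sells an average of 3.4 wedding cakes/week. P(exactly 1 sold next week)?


Poisson(λ=3.4): P(X=1) = e^(-λ)×λ^k/k!
= e^(-3.4) × 3.4^1 / 1!
≈ 0.03337326996 × 3.4 / 1 ≈ 0.113469

P(X=1) ≈ 0.113469 ≈ 11.35%


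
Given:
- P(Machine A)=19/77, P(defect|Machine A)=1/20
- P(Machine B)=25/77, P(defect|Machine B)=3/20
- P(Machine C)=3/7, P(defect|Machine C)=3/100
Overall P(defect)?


P(B) = Σ P(B|Aᵢ)×P(Aᵢ)
  1/20×19/77 = 19/1540
  3/20×25/77 = 15/308
  3/100×3/7 = 9/700
Sum = 569/7700

P(defect) = 569/7700 ≈ 7.39%


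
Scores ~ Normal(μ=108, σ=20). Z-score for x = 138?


z = (x - μ)/σ = (138 - 108)/20 = 1.5

z = 1.5


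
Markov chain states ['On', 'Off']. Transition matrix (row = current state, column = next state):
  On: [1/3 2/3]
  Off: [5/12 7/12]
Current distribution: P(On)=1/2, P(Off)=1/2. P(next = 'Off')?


P(next=Off) = Σᵢ P(now=i)×P(i→Off)
= 1/2×2/3 + 1/2×7/12
= 1/3 + 7/24 = 5/8

P = 5/8 ≈ 0.6250


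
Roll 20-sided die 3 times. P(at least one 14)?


P(no 14)^3 = (19/20)^3 = 6859/8000
P(≥1) = 1 - 6859/8000 = 1141/8000

P = 1141/8000 ≈ 14.26%


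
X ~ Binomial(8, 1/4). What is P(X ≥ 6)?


P(X ≥ 6) = Σ P(X=i) for i=6..8
P(X=6) = 63/16384
P(X=7) = 3/8192
P(X=8) = 1/65536
Sum = 277/65536

P(X ≥ 6) = 277/65536 ≈ 0.42%


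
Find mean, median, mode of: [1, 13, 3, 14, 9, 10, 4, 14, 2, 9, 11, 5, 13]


Sorted: [1, 2, 3, 4, 5, 9, 9, 10, 11, 13, 13, 14, 14]
Mean = 108/13
Median = 9
Freq: {1: 1, 13: 2, 3: 1, 14: 2, 9: 2, 10: 1, 4: 1, 2: 1, 11: 1, 5: 1}
Mode: [9, 13, 14]

Mean=108/13, Median=9, Mode=[9, 13, 14]


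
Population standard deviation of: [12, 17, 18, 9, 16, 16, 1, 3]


Mean = 92/8 = 23/2
  (12-23/2)²=1/4
  (17-23/2)²=121/4
  (18-23/2)²=169/4
  (9-23/2)²=25/4
  (16-23/2)²=81/4
  (16-23/2)²=81/4
  (1-23/2)²=441/4
  (3-23/2)²=289/4
Σ(x-μ)² = 302
σ² = 302/8 = 151/4

σ = √(151/4) ≈ 6.1441


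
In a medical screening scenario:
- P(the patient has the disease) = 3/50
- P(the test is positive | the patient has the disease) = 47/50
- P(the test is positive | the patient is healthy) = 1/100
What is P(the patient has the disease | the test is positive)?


Using Bayes' theorem:
P(A|B) = P(B|A)·P(A) / P(B)

P(the test is positive) = 47/50 × 3/50 + 1/100 × 47/50
= 141/2500 + 47/5000 = 329/5000

P(the patient has the disease|the test is positive) = (141/2500) / (329/5000) = 6/7

P(the patient has the disease|the test is positive) = 6/7 ≈ 85.71%


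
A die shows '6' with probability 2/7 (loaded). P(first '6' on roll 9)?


Geometric: P(X=9) = (1-p)^(k-1)×p = (5/7)^8×2/7 = 781250/40353607

P(X=9) = 781250/40353607 ≈ 1.94%


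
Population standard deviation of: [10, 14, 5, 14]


Mean = 43/4
  (10-43/4)²=9/16
  (14-43/4)²=169/16
  (5-43/4)²=529/16
  (14-43/4)²=169/16
Σ(x-μ)² = 219/4
σ² = (219/4)/4 = 219/16

σ = √(219/16) ≈ 3.6997


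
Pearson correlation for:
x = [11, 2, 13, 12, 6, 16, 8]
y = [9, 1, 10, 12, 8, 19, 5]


n=7, Σx=68, Σy=64, Σxy=767, Σx²=794, Σy²=776
r = (7×767 - 68×64)/√((7×794 - 68²)(7×776 - 64²))
= 1017/√(934×1336) = 1017/√1247824 ≈ 1017/1117.0604 ≈ 0.9104

r ≈ 0.9104


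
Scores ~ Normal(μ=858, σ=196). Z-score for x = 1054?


z = (x - μ)/σ = (1054 - 858)/196 = 1.0

z = 1.0


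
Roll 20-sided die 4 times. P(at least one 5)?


P(no 5)^4 = (19/20)^4 = 130321/160000
P(≥1) = 1 - 130321/160000 = 29679/160000

P = 29679/160000 ≈ 18.55%


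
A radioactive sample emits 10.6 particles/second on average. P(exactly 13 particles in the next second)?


Poisson(λ=10.6): P(X=13) = e^(-λ)×λ^k/k!
= e^(-10.6) × 10.6^13 / 13!
≈ 2.491600973e-05 × 2.13292826015e+13 / 6227020800 ≈ 0.085344

P(X=13) ≈ 0.085344 ≈ 8.53%
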